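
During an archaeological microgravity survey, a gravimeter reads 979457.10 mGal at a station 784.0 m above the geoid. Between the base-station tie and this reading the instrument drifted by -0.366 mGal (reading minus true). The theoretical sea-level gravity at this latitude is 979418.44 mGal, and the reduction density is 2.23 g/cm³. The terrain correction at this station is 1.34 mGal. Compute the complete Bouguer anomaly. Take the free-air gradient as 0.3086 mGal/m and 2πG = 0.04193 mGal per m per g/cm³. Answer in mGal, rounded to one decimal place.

Drift-corrected reading = 979457.10 − (-0.366) = 979457.466 mGal
Free-air correction = 0.3086 × 784.0 = 241.94 mGal
Free-air anomaly = 979457.466 − 979418.44 + (241.94) = 280.966 mGal
Bouguer slab correction = 0.04193 × 2.23 × 784.0 = 73.31 mGal
Simple Bouguer anomaly = 280.966 − (73.31) = 207.656 mGal
Complete Bouguer anomaly = 207.656 + 1.34 = 208.996 mGal

209.0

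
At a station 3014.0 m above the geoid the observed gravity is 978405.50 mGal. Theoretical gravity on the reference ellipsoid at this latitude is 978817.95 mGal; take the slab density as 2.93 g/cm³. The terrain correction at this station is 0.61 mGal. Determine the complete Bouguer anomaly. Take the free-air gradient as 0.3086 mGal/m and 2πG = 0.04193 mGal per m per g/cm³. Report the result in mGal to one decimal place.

Free-air correction = 0.3086 × 3014.0 = 930.12 mGal
Free-air anomaly = 978405.50 − 978817.95 + (930.12) = 517.67 mGal
Bouguer slab correction = 0.04193 × 2.93 × 3014.0 = 370.28 mGal
Simple Bouguer anomaly = 517.67 − (370.28) = 147.39 mGal
Complete Bouguer anomaly = 147.39 + 0.61 = 148.00 mGal

148.0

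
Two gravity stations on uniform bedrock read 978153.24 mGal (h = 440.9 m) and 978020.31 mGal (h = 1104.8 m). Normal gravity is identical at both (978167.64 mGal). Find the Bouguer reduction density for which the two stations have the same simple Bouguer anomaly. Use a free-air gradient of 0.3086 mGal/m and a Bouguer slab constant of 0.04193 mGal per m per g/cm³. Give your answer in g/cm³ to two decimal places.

2.58

Δg_obs = 978020.31 − 978153.24 = -132.93 mGal over Δh = 1104.8 − 440.9 = 663.9 m
Equal Bouguer anomalies ⇒ Δg_obs + (0.3086 − 0.04193ρ)·Δh = 0
0.3086 − 0.04193ρ = −Δg_obs/Δh = 0.20023
ρ = (0.3086 − 0.20023) / 0.04193 = 2.58 g/cm³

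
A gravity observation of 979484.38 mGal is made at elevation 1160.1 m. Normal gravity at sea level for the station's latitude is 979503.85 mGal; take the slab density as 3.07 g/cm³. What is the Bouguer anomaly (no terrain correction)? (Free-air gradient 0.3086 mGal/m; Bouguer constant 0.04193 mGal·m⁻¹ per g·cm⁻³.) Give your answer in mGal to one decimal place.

189.2

Free-air correction = 0.3086 × 1160.1 = 358.01 mGal
Free-air anomaly = 979484.38 − 979503.85 + (358.01) = 338.54 mGal
Bouguer slab correction = 0.04193 × 3.07 × 1160.1 = 149.33 mGal
Simple Bouguer anomaly = 338.54 − (149.33) = 189.21 mGal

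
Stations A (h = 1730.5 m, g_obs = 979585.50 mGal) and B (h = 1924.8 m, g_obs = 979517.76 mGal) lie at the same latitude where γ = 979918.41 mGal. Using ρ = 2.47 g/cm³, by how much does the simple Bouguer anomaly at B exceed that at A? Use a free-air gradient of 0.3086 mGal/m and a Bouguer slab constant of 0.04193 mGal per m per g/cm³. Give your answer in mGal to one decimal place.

-27.9

Δg_SB(A) = 979585.50 − 979918.41 + 0.3086×1730.5 − 0.04193×2.47×1730.5 = 21.90 mGal
Δg_SB(B) = 979517.76 − 979918.41 + 0.3086×1924.8 − 0.04193×2.47×1924.8 = -6.00 mGal
Difference = -6.00 − (21.90) = -27.90 mGal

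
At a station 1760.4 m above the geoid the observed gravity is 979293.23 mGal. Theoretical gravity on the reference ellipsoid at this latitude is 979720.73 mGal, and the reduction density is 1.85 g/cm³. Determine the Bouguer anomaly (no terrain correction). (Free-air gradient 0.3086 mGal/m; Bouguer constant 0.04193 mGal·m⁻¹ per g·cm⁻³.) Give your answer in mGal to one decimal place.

-20.8

Free-air correction = 0.3086 × 1760.4 = 543.26 mGal
Free-air anomaly = 979293.23 − 979720.73 + (543.26) = 115.76 mGal
Bouguer slab correction = 0.04193 × 1.85 × 1760.4 = 136.56 mGal
Simple Bouguer anomaly = 115.76 − (136.56) = -20.80 mGal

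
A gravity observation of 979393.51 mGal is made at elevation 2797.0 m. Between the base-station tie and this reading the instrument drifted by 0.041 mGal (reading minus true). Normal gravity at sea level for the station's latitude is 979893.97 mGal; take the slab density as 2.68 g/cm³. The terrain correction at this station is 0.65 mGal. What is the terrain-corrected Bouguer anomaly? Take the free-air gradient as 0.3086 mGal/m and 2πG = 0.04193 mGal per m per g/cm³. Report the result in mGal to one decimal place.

Drift-corrected reading = 979393.51 − (0.041) = 979393.469 mGal
Free-air correction = 0.3086 × 2797.0 = 863.15 mGal
Free-air anomaly = 979393.469 − 979893.97 + (863.15) = 362.649 mGal
Bouguer slab correction = 0.04193 × 2.68 × 2797.0 = 314.31 mGal
Simple Bouguer anomaly = 362.649 − (314.31) = 48.339 mGal
Complete Bouguer anomaly = 48.339 + 0.65 = 48.989 mGal

49.0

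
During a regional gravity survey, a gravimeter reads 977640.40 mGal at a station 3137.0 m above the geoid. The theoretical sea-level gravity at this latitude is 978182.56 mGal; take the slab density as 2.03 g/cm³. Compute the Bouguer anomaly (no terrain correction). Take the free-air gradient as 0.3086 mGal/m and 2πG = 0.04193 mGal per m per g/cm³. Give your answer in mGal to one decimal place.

Free-air correction = 0.3086 × 3137.0 = 968.08 mGal
Free-air anomaly = 977640.40 − 978182.56 + (968.08) = 425.92 mGal
Bouguer slab correction = 0.04193 × 2.03 × 3137.0 = 267.01 mGal
Simple Bouguer anomaly = 425.92 − (267.01) = 158.91 mGal

158.9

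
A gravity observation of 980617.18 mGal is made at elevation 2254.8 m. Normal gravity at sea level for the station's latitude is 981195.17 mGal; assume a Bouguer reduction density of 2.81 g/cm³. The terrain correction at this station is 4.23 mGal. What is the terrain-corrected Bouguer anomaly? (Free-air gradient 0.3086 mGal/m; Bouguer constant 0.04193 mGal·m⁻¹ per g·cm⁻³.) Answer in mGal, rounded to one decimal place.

-143.6

Free-air correction = 0.3086 × 2254.8 = 695.83 mGal
Free-air anomaly = 980617.18 − 981195.17 + (695.83) = 117.84 mGal
Bouguer slab correction = 0.04193 × 2.81 × 2254.8 = 265.67 mGal
Simple Bouguer anomaly = 117.84 − (265.67) = -147.83 mGal
Complete Bouguer anomaly = -147.83 + 4.23 = -143.60 mGal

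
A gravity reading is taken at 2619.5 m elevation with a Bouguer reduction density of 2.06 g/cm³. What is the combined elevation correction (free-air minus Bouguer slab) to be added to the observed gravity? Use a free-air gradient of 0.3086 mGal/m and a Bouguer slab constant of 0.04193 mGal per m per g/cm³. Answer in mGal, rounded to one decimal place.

Combined gradient = 0.3086 − 0.04193 × 2.06 = 0.2222242 mGal/m
Combined elevation correction = 0.2222242 × 2619.5 = 582.1 mGal

582.1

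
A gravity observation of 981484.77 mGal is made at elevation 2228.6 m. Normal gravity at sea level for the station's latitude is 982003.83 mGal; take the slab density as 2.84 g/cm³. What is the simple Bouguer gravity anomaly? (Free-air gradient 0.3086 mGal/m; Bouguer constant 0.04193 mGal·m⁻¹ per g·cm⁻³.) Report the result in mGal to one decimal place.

Free-air correction = 0.3086 × 2228.6 = 687.75 mGal
Free-air anomaly = 981484.77 − 982003.83 + (687.75) = 168.69 mGal
Bouguer slab correction = 0.04193 × 2.84 × 2228.6 = 265.38 mGal
Simple Bouguer anomaly = 168.69 − (265.38) = -96.69 mGal

-96.7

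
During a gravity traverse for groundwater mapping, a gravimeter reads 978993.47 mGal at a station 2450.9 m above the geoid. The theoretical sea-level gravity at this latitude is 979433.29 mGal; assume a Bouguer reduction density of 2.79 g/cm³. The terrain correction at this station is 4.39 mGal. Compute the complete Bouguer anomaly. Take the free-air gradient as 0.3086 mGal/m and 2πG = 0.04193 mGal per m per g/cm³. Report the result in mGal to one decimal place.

Free-air correction = 0.3086 × 2450.9 = 756.35 mGal
Free-air anomaly = 978993.47 − 979433.29 + (756.35) = 316.53 mGal
Bouguer slab correction = 0.04193 × 2.79 × 2450.9 = 286.72 mGal
Simple Bouguer anomaly = 316.53 − (286.72) = 29.81 mGal
Complete Bouguer anomaly = 29.81 + 4.39 = 34.20 mGal

34.2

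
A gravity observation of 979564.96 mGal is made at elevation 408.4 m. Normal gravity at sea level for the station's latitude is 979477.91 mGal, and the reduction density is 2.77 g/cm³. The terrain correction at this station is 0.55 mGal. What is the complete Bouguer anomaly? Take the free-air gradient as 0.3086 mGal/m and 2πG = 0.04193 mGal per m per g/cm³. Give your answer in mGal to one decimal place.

166.2

Free-air correction = 0.3086 × 408.4 = 126.03 mGal
Free-air anomaly = 979564.96 − 979477.91 + (126.03) = 213.08 mGal
Bouguer slab correction = 0.04193 × 2.77 × 408.4 = 47.43 mGal
Simple Bouguer anomaly = 213.08 − (47.43) = 165.65 mGal
Complete Bouguer anomaly = 165.65 + 0.55 = 166.20 mGal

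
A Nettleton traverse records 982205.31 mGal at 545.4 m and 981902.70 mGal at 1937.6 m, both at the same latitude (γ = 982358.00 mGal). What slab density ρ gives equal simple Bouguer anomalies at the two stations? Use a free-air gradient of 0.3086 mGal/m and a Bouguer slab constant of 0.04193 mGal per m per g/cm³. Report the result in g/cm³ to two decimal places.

Δg_obs = 981902.70 − 982205.31 = -302.61 mGal over Δh = 1937.6 − 545.4 = 1392.2 m
Equal Bouguer anomalies ⇒ Δg_obs + (0.3086 − 0.04193ρ)·Δh = 0
0.3086 − 0.04193ρ = −Δg_obs/Δh = 0.21736
ρ = (0.3086 − 0.21736) / 0.04193 = 2.18 g/cm³

2.18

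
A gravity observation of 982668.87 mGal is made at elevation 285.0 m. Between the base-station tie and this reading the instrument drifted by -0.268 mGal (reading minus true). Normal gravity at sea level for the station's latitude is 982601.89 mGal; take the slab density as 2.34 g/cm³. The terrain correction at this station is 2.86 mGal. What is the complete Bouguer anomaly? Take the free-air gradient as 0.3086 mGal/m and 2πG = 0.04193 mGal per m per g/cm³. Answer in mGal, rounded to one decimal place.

Drift-corrected reading = 982668.87 − (-0.268) = 982669.138 mGal
Free-air correction = 0.3086 × 285.0 = 87.95 mGal
Free-air anomaly = 982669.138 − 982601.89 + (87.95) = 155.198 mGal
Bouguer slab correction = 0.04193 × 2.34 × 285.0 = 27.96 mGal
Simple Bouguer anomaly = 155.198 − (27.96) = 127.238 mGal
Complete Bouguer anomaly = 127.238 + 2.86 = 130.098 mGal

130.1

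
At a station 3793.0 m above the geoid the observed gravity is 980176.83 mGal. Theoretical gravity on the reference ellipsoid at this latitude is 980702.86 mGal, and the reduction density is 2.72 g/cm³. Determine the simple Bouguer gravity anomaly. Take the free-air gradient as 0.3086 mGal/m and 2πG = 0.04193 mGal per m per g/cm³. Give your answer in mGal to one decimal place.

Free-air correction = 0.3086 × 3793.0 = 1170.52 mGal
Free-air anomaly = 980176.83 − 980702.86 + (1170.52) = 644.49 mGal
Bouguer slab correction = 0.04193 × 2.72 × 3793.0 = 432.59 mGal
Simple Bouguer anomaly = 644.49 − (432.59) = 211.90 mGal

211.9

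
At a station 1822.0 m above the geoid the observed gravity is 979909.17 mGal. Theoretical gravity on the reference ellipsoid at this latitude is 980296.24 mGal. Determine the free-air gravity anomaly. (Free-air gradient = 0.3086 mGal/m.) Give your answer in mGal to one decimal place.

Free-air correction = 0.3086 × 1822.0 = 562.27 mGal
Free-air anomaly = 979909.17 − 980296.24 + (562.27) = 175.20 mGal

175.2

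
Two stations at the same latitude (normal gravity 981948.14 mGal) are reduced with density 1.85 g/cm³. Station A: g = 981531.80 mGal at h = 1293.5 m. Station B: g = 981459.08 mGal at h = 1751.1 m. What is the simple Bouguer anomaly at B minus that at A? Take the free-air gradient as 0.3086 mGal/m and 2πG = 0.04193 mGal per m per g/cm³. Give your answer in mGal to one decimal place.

33.0

Δg_SB(A) = 981531.80 − 981948.14 + 0.3086×1293.5 − 0.04193×1.85×1293.5 = -117.50 mGal
Δg_SB(B) = 981459.08 − 981948.14 + 0.3086×1751.1 − 0.04193×1.85×1751.1 = -84.50 mGal
Difference = -84.50 − (-117.50) = 33.00 mGal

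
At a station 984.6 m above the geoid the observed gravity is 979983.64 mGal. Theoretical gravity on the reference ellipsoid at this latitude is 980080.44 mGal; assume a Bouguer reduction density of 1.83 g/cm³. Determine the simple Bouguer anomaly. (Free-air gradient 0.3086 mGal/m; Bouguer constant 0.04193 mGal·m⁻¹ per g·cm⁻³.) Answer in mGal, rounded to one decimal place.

Free-air correction = 0.3086 × 984.6 = 303.85 mGal
Free-air anomaly = 979983.64 − 980080.44 + (303.85) = 207.05 mGal
Bouguer slab correction = 0.04193 × 1.83 × 984.6 = 75.55 mGal
Simple Bouguer anomaly = 207.05 − (75.55) = 131.50 mGal

131.5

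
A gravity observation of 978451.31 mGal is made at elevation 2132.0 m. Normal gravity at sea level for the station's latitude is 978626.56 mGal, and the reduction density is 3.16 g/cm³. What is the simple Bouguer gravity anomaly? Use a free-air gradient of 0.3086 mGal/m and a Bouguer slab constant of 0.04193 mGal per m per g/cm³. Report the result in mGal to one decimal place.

200.2

Free-air correction = 0.3086 × 2132.0 = 657.94 mGal
Free-air anomaly = 978451.31 − 978626.56 + (657.94) = 482.69 mGal
Bouguer slab correction = 0.04193 × 3.16 × 2132.0 = 282.49 mGal
Simple Bouguer anomaly = 482.69 − (282.49) = 200.20 mGal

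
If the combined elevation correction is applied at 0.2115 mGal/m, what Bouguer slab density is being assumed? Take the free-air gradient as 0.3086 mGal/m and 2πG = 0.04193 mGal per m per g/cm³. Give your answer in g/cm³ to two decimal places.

2.32

0.2115 = 0.3086 − 0.04193 × ρ
ρ = (0.3086 − 0.2115) / 0.04193 = 2.32 g/cm³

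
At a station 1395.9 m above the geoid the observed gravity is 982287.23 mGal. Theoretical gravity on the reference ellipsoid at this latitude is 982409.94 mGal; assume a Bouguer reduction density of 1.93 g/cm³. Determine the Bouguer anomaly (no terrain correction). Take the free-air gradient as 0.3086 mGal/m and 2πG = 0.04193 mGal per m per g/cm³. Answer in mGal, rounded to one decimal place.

Free-air correction = 0.3086 × 1395.9 = 430.77 mGal
Free-air anomaly = 982287.23 − 982409.94 + (430.77) = 308.06 mGal
Bouguer slab correction = 0.04193 × 1.93 × 1395.9 = 112.96 mGal
Simple Bouguer anomaly = 308.06 − (112.96) = 195.10 mGal

195.1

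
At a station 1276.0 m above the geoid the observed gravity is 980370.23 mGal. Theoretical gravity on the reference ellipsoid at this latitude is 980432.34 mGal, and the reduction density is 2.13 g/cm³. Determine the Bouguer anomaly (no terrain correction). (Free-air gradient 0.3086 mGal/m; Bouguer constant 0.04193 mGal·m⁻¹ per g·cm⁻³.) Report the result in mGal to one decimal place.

Free-air correction = 0.3086 × 1276.0 = 393.77 mGal
Free-air anomaly = 980370.23 − 980432.34 + (393.77) = 331.66 mGal
Bouguer slab correction = 0.04193 × 2.13 × 1276.0 = 113.96 mGal
Simple Bouguer anomaly = 331.66 − (113.96) = 217.70 mGal

217.7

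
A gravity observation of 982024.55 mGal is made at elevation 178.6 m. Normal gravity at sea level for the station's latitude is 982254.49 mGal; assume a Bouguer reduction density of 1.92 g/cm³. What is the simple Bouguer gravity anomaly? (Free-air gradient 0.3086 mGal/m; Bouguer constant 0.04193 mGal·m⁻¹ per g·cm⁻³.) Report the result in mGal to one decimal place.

-189.2

Free-air correction = 0.3086 × 178.6 = 55.12 mGal
Free-air anomaly = 982024.55 − 982254.49 + (55.12) = -174.82 mGal
Bouguer slab correction = 0.04193 × 1.92 × 178.6 = 14.38 mGal
Simple Bouguer anomaly = -174.82 − (14.38) = -189.20 mGal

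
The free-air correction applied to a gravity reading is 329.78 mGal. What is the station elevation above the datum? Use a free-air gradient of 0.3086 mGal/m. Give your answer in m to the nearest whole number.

1069

h = 329.78 / 0.3086 = 1068.63 m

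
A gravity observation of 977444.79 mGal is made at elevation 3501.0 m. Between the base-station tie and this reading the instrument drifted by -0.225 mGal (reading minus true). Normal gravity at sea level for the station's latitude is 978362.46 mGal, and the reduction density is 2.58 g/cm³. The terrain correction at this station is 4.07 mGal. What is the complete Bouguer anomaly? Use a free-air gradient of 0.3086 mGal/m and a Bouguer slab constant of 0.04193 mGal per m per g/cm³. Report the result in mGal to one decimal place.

-211.7

Drift-corrected reading = 977444.79 − (-0.225) = 977445.015 mGal
Free-air correction = 0.3086 × 3501.0 = 1080.41 mGal
Free-air anomaly = 977445.015 − 978362.46 + (1080.41) = 162.965 mGal
Bouguer slab correction = 0.04193 × 2.58 × 3501.0 = 378.74 mGal
Simple Bouguer anomaly = 162.965 − (378.74) = -215.775 mGal
Complete Bouguer anomaly = -215.775 + 4.07 = -211.705 mGal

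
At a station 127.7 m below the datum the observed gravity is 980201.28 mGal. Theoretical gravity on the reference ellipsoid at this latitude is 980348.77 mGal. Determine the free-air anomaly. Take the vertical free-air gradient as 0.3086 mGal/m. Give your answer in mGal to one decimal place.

-186.9

Free-air correction = 0.3086 × -127.7 = -39.41 mGal
Free-air anomaly = 980201.28 − 980348.77 + (-39.41) = -186.90 mGal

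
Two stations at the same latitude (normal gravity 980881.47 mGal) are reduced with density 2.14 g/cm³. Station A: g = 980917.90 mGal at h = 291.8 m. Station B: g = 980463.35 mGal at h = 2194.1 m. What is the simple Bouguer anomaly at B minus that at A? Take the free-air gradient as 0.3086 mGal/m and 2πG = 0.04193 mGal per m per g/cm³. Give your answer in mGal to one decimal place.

-38.2

Δg_SB(A) = 980917.90 − 980881.47 + 0.3086×291.8 − 0.04193×2.14×291.8 = 100.30 mGal
Δg_SB(B) = 980463.35 − 980881.47 + 0.3086×2194.1 − 0.04193×2.14×2194.1 = 62.10 mGal
Difference = 62.10 − (100.30) = -38.20 mGal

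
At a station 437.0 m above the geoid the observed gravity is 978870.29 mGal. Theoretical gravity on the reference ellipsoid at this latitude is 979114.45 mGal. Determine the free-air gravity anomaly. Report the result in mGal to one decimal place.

-109.3

Free-air correction = 0.3086 × 437.0 = 134.86 mGal
Free-air anomaly = 978870.29 − 979114.45 + (134.86) = -109.30 mGal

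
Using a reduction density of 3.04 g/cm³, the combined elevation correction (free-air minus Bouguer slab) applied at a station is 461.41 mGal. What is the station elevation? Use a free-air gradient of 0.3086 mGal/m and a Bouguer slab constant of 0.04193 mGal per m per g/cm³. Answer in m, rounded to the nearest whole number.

2547

Combined gradient = 0.3086 − 0.04193 × 3.04 = 0.1811328 mGal/m
h = 461.41 / 0.1811328 = 2547.36 m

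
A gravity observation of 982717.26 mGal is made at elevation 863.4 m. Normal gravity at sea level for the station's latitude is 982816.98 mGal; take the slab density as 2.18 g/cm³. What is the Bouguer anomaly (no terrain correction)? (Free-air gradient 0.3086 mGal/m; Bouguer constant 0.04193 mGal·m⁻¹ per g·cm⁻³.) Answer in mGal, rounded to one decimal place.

87.8

Free-air correction = 0.3086 × 863.4 = 266.45 mGal
Free-air anomaly = 982717.26 − 982816.98 + (266.45) = 166.73 mGal
Bouguer slab correction = 0.04193 × 2.18 × 863.4 = 78.92 mGal
Simple Bouguer anomaly = 166.73 − (78.92) = 87.81 mGal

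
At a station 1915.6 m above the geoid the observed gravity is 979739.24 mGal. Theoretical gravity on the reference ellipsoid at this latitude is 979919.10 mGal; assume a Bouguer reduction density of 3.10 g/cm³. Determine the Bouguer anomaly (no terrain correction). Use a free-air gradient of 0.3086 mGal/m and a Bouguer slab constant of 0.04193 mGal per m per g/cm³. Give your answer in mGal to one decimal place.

Free-air correction = 0.3086 × 1915.6 = 591.15 mGal
Free-air anomaly = 979739.24 − 979919.10 + (591.15) = 411.29 mGal
Bouguer slab correction = 0.04193 × 3.10 × 1915.6 = 249.00 mGal
Simple Bouguer anomaly = 411.29 − (249.00) = 162.29 mGal

162.3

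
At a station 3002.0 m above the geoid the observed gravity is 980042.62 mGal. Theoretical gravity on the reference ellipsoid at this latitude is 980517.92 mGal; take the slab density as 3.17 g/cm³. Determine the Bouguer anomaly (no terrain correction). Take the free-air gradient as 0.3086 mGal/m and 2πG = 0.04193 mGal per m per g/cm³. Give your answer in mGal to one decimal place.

52.1

Free-air correction = 0.3086 × 3002.0 = 926.42 mGal
Free-air anomaly = 980042.62 − 980517.92 + (926.42) = 451.12 mGal
Bouguer slab correction = 0.04193 × 3.17 × 3002.0 = 399.02 mGal
Simple Bouguer anomaly = 451.12 − (399.02) = 52.10 mGal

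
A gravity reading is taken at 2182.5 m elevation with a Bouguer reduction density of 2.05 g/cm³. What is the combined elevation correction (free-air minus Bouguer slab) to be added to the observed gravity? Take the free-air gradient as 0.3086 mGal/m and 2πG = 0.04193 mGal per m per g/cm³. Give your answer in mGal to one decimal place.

Combined gradient = 0.3086 − 0.04193 × 2.05 = 0.2226435 mGal/m
Combined elevation correction = 0.2226435 × 2182.5 = 485.9 mGal

485.9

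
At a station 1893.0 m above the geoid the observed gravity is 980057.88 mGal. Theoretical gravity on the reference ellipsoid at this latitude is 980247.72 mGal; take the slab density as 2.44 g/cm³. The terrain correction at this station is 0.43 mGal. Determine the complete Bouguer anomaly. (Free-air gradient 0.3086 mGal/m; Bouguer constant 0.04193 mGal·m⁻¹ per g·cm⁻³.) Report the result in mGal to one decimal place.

201.1

Free-air correction = 0.3086 × 1893.0 = 584.18 mGal
Free-air anomaly = 980057.88 − 980247.72 + (584.18) = 394.34 mGal
Bouguer slab correction = 0.04193 × 2.44 × 1893.0 = 193.67 mGal
Simple Bouguer anomaly = 394.34 − (193.67) = 200.67 mGal
Complete Bouguer anomaly = 200.67 + 0.43 = 201.10 mGal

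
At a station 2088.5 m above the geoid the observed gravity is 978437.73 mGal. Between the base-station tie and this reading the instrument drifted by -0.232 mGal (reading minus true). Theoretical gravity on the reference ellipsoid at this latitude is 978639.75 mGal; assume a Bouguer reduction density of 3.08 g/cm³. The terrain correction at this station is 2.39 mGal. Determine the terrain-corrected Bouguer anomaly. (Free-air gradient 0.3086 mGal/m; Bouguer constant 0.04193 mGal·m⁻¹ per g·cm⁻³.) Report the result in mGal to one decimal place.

175.4

Drift-corrected reading = 978437.73 − (-0.232) = 978437.962 mGal
Free-air correction = 0.3086 × 2088.5 = 644.51 mGal
Free-air anomaly = 978437.962 − 978639.75 + (644.51) = 442.722 mGal
Bouguer slab correction = 0.04193 × 3.08 × 2088.5 = 269.72 mGal
Simple Bouguer anomaly = 442.722 − (269.72) = 173.002 mGal
Complete Bouguer anomaly = 173.002 + 2.39 = 175.392 mGal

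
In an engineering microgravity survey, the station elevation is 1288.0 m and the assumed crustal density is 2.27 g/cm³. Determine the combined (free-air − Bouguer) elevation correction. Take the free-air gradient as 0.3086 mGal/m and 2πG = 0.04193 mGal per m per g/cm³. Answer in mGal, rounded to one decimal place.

Combined gradient = 0.3086 − 0.04193 × 2.27 = 0.2134189 mGal/m
Combined elevation correction = 0.2134189 × 1288.0 = 274.9 mGal

274.9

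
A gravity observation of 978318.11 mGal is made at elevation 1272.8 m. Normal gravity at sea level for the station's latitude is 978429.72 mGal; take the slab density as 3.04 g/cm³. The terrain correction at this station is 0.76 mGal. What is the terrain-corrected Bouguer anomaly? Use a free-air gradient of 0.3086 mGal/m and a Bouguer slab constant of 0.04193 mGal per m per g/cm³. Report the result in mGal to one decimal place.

119.7

Free-air correction = 0.3086 × 1272.8 = 392.79 mGal
Free-air anomaly = 978318.11 − 978429.72 + (392.79) = 281.18 mGal
Bouguer slab correction = 0.04193 × 3.04 × 1272.8 = 162.24 mGal
Simple Bouguer anomaly = 281.18 − (162.24) = 118.94 mGal
Complete Bouguer anomaly = 118.94 + 0.76 = 119.70 mGal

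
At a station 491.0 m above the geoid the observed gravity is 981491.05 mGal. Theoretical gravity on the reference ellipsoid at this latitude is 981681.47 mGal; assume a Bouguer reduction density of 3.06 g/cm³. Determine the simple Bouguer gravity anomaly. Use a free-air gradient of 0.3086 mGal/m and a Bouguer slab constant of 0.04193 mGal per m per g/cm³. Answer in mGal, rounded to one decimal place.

Free-air correction = 0.3086 × 491.0 = 151.52 mGal
Free-air anomaly = 981491.05 − 981681.47 + (151.52) = -38.90 mGal
Bouguer slab correction = 0.04193 × 3.06 × 491.0 = 63.00 mGal
Simple Bouguer anomaly = -38.90 − (63.00) = -101.90 mGal

-101.9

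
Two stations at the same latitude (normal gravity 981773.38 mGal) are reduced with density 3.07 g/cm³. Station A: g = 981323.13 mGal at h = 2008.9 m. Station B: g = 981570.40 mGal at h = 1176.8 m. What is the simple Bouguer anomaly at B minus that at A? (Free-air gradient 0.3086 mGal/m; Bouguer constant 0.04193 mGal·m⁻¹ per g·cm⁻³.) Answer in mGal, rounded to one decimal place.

Δg_SB(A) = 981323.13 − 981773.38 + 0.3086×2008.9 − 0.04193×3.07×2008.9 = -88.90 mGal
Δg_SB(B) = 981570.40 − 981773.38 + 0.3086×1176.8 − 0.04193×3.07×1176.8 = 8.70 mGal
Difference = 8.70 − (-88.90) = 97.60 mGal

97.6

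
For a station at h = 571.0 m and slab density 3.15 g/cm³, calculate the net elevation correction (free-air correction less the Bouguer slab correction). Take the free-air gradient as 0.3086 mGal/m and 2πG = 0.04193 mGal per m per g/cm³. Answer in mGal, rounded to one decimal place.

Combined gradient = 0.3086 − 0.04193 × 3.15 = 0.1765205 mGal/m
Combined elevation correction = 0.1765205 × 571.0 = 100.8 mGal

100.8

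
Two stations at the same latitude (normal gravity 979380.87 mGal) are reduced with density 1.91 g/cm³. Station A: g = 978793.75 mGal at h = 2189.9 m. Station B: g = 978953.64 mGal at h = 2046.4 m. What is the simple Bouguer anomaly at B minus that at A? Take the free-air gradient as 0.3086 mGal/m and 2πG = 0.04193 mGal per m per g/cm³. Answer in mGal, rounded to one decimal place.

127.1

Δg_SB(A) = 978793.75 − 979380.87 + 0.3086×2189.9 − 0.04193×1.91×2189.9 = -86.70 mGal
Δg_SB(B) = 978953.64 − 979380.87 + 0.3086×2046.4 − 0.04193×1.91×2046.4 = 40.40 mGal
Difference = 40.40 − (-86.70) = 127.10 mGal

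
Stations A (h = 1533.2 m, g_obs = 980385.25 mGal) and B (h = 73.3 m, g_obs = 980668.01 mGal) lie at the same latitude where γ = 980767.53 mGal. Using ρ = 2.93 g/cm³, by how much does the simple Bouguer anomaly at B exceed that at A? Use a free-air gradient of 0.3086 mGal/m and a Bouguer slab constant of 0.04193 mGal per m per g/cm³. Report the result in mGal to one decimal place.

Δg_SB(A) = 980385.25 − 980767.53 + 0.3086×1533.2 − 0.04193×2.93×1533.2 = -97.50 mGal
Δg_SB(B) = 980668.01 − 980767.53 + 0.3086×73.3 − 0.04193×2.93×73.3 = -85.90 mGal
Difference = -85.90 − (-97.50) = 11.60 mGal

11.6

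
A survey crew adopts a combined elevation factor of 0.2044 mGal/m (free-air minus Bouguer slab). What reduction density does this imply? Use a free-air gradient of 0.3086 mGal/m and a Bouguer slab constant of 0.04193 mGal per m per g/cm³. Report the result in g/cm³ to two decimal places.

2.49

0.2044 = 0.3086 − 0.04193 × ρ
ρ = (0.3086 − 0.2044) / 0.04193 = 2.49 g/cm³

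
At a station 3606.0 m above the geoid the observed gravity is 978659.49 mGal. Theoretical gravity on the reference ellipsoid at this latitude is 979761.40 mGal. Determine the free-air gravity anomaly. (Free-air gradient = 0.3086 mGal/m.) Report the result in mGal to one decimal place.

Free-air correction = 0.3086 × 3606.0 = 1112.81 mGal
Free-air anomaly = 978659.49 − 979761.40 + (1112.81) = 10.90 mGal

10.9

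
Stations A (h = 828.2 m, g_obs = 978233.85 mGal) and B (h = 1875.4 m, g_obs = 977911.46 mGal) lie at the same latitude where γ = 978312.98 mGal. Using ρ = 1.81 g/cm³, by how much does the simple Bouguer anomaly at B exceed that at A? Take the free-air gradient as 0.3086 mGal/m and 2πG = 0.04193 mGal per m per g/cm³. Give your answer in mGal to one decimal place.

Δg_SB(A) = 978233.85 − 978312.98 + 0.3086×828.2 − 0.04193×1.81×828.2 = 113.60 mGal
Δg_SB(B) = 977911.46 − 978312.98 + 0.3086×1875.4 − 0.04193×1.81×1875.4 = 34.90 mGal
Difference = 34.90 − (113.60) = -78.70 mGal

-78.7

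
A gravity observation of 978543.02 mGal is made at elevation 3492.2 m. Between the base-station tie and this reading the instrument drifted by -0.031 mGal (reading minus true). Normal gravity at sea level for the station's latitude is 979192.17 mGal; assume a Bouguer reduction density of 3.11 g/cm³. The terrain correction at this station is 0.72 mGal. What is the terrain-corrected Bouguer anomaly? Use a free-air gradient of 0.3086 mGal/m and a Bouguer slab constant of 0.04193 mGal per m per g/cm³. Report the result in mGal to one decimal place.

Drift-corrected reading = 978543.02 − (-0.031) = 978543.051 mGal
Free-air correction = 0.3086 × 3492.2 = 1077.69 mGal
Free-air anomaly = 978543.051 − 979192.17 + (1077.69) = 428.571 mGal
Bouguer slab correction = 0.04193 × 3.11 × 3492.2 = 455.39 mGal
Simple Bouguer anomaly = 428.571 − (455.39) = -26.819 mGal
Complete Bouguer anomaly = -26.819 + 0.72 = -26.099 mGal

-26.1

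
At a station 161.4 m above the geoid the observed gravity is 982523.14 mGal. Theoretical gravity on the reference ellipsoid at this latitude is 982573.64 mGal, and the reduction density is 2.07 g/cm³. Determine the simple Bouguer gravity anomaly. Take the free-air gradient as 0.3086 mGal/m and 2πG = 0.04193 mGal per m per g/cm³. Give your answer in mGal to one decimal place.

-14.7

Free-air correction = 0.3086 × 161.4 = 49.81 mGal
Free-air anomaly = 982523.14 − 982573.64 + (49.81) = -0.69 mGal
Bouguer slab correction = 0.04193 × 2.07 × 161.4 = 14.01 mGal
Simple Bouguer anomaly = -0.69 − (14.01) = -14.70 mGal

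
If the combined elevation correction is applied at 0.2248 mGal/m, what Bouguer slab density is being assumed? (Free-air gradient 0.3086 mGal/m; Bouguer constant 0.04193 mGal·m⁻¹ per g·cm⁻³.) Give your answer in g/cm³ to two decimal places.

0.2248 = 0.3086 − 0.04193 × ρ
ρ = (0.3086 − 0.2248) / 0.04193 = 2.00 g/cm³

2.00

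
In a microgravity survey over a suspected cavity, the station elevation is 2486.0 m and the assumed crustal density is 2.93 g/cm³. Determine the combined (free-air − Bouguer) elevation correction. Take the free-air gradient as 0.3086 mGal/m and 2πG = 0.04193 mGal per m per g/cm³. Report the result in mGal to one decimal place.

Combined gradient = 0.3086 − 0.04193 × 2.93 = 0.1857451 mGal/m
Combined elevation correction = 0.1857451 × 2486.0 = 461.8 mGal

461.8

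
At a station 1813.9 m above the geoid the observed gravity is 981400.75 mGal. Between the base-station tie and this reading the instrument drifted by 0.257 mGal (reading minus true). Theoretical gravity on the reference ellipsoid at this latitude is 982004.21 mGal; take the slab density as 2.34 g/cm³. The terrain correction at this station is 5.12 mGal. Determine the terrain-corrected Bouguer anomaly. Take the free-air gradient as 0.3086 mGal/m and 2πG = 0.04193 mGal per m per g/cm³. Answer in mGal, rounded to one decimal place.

-216.8

Drift-corrected reading = 981400.75 − (0.257) = 981400.493 mGal
Free-air correction = 0.3086 × 1813.9 = 559.77 mGal
Free-air anomaly = 981400.493 − 982004.21 + (559.77) = -43.947 mGal
Bouguer slab correction = 0.04193 × 2.34 × 1813.9 = 177.97 mGal
Simple Bouguer anomaly = -43.947 − (177.97) = -221.917 mGal
Complete Bouguer anomaly = -221.917 + 5.12 = -216.797 mGal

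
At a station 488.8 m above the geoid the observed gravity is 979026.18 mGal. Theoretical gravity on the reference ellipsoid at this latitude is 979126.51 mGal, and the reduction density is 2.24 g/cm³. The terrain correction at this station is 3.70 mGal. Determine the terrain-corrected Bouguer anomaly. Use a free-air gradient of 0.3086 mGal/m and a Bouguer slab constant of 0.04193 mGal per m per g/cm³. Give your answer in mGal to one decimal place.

8.3

Free-air correction = 0.3086 × 488.8 = 150.84 mGal
Free-air anomaly = 979026.18 − 979126.51 + (150.84) = 50.51 mGal
Bouguer slab correction = 0.04193 × 2.24 × 488.8 = 45.91 mGal
Simple Bouguer anomaly = 50.51 − (45.91) = 4.60 mGal
Complete Bouguer anomaly = 4.60 + 3.70 = 8.30 mGal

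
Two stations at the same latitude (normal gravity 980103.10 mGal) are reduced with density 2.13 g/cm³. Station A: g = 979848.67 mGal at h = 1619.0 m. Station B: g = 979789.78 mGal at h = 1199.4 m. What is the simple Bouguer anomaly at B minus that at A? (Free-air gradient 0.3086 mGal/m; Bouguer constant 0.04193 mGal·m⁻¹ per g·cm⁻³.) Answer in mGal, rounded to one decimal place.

-150.9

Δg_SB(A) = 979848.67 − 980103.10 + 0.3086×1619.0 − 0.04193×2.13×1619.0 = 100.60 mGal
Δg_SB(B) = 979789.78 − 980103.10 + 0.3086×1199.4 − 0.04193×2.13×1199.4 = -50.30 mGal
Difference = -50.30 − (100.60) = -150.90 mGal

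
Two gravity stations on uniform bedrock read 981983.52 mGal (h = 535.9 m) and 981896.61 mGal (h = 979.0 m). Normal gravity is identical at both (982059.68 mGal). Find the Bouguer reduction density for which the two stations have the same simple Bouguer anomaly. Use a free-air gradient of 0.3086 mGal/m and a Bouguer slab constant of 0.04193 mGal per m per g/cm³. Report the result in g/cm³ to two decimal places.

Δg_obs = 981896.61 − 981983.52 = -86.91 mGal over Δh = 979.0 − 535.9 = 443.1 m
Equal Bouguer anomalies ⇒ Δg_obs + (0.3086 − 0.04193ρ)·Δh = 0
0.3086 − 0.04193ρ = −Δg_obs/Δh = 0.19614
ρ = (0.3086 − 0.19614) / 0.04193 = 2.68 g/cm³

2.68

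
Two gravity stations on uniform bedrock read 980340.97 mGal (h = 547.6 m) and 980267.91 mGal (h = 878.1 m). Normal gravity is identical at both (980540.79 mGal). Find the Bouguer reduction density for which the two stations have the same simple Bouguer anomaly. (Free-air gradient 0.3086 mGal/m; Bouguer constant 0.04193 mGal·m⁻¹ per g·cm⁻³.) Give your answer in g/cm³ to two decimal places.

2.09

Δg_obs = 980267.91 − 980340.97 = -73.06 mGal over Δh = 878.1 − 547.6 = 330.5 m
Equal Bouguer anomalies ⇒ Δg_obs + (0.3086 − 0.04193ρ)·Δh = 0
0.3086 − 0.04193ρ = −Δg_obs/Δh = 0.22106
ρ = (0.3086 − 0.22106) / 0.04193 = 2.09 g/cm³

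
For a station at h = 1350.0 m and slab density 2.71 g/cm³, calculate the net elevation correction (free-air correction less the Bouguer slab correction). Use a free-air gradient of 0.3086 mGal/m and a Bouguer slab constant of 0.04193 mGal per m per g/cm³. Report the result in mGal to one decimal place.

263.2

Combined gradient = 0.3086 − 0.04193 × 2.71 = 0.1949697 mGal/m
Combined elevation correction = 0.1949697 × 1350.0 = 263.2 mGal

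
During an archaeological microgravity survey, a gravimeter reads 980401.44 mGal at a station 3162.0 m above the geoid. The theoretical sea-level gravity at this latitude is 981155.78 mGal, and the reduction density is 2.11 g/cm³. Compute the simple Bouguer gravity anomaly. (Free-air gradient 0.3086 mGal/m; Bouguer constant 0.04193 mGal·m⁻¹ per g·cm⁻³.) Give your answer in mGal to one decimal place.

-58.3

Free-air correction = 0.3086 × 3162.0 = 975.79 mGal
Free-air anomaly = 980401.44 − 981155.78 + (975.79) = 221.45 mGal
Bouguer slab correction = 0.04193 × 2.11 × 3162.0 = 279.75 mGal
Simple Bouguer anomaly = 221.45 − (279.75) = -58.30 mGal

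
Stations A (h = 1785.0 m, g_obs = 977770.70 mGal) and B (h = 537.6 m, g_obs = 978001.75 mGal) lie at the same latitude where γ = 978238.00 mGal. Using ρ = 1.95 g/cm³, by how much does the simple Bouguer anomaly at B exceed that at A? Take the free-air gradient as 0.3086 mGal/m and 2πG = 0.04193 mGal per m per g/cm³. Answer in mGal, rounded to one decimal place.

-51.9

Δg_SB(A) = 977770.70 − 978238.00 + 0.3086×1785.0 − 0.04193×1.95×1785.0 = -62.40 mGal
Δg_SB(B) = 978001.75 − 978238.00 + 0.3086×537.6 − 0.04193×1.95×537.6 = -114.30 mGal
Difference = -114.30 − (-62.40) = -51.90 mGal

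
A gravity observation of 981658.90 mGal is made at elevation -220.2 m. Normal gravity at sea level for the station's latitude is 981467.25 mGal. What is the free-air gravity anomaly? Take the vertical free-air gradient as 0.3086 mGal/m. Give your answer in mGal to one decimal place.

Free-air correction = 0.3086 × -220.2 = -67.95 mGal
Free-air anomaly = 981658.90 − 981467.25 + (-67.95) = 123.70 mGal

123.7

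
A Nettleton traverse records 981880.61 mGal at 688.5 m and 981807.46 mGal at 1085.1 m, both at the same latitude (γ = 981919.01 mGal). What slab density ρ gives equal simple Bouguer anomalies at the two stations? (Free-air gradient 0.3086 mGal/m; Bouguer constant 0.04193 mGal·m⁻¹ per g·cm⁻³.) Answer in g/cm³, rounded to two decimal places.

2.96

Δg_obs = 981807.46 − 981880.61 = -73.15 mGal over Δh = 1085.1 − 688.5 = 396.6 m
Equal Bouguer anomalies ⇒ Δg_obs + (0.3086 − 0.04193ρ)·Δh = 0
0.3086 − 0.04193ρ = −Δg_obs/Δh = 0.18444
ρ = (0.3086 − 0.18444) / 0.04193 = 2.96 g/cm³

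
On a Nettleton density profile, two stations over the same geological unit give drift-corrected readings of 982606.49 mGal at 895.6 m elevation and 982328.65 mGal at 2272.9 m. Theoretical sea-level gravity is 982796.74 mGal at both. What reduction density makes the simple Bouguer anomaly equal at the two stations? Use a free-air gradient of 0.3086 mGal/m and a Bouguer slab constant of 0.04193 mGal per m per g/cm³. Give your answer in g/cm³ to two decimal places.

Δg_obs = 982328.65 − 982606.49 = -277.84 mGal over Δh = 2272.9 − 895.6 = 1377.3 m
Equal Bouguer anomalies ⇒ Δg_obs + (0.3086 − 0.04193ρ)·Δh = 0
0.3086 − 0.04193ρ = −Δg_obs/Δh = 0.20173
ρ = (0.3086 − 0.20173) / 0.04193 = 2.55 g/cm³

2.55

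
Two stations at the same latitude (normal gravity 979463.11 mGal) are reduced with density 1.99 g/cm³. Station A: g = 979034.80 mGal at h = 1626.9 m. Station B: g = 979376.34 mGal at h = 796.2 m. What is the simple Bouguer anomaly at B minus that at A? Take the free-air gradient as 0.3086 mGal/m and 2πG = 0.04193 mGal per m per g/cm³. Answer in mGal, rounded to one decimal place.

Δg_SB(A) = 979034.80 − 979463.11 + 0.3086×1626.9 − 0.04193×1.99×1626.9 = -62.00 mGal
Δg_SB(B) = 979376.34 − 979463.11 + 0.3086×796.2 − 0.04193×1.99×796.2 = 92.50 mGal
Difference = 92.50 − (-62.00) = 154.50 mGal

154.5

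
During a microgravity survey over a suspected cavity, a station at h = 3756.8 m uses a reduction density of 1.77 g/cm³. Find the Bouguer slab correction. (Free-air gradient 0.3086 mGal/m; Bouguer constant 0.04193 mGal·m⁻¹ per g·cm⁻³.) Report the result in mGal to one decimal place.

278.8

Bouguer slab correction = 0.04193 × 1.77 × 3756.8 = 278.8 mGal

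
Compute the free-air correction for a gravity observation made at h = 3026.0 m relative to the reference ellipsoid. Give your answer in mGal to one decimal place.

933.8

Free-air correction = 0.3086 × 3026.0 = 933.8 mGal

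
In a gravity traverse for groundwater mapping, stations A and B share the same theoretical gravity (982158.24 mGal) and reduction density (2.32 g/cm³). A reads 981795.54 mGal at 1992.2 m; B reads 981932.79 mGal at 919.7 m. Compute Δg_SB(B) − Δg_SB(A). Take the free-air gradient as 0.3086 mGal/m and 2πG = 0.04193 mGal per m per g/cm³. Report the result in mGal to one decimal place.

Δg_SB(A) = 981795.54 − 982158.24 + 0.3086×1992.2 − 0.04193×2.32×1992.2 = 58.30 mGal
Δg_SB(B) = 981932.79 − 982158.24 + 0.3086×919.7 − 0.04193×2.32×919.7 = -31.10 mGal
Difference = -31.10 − (58.30) = -89.40 mGal

-89.4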